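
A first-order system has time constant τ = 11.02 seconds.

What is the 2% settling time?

For first-order system, 2% settling time ≈ 4τ = 4 × 11.02 = 44.08 s.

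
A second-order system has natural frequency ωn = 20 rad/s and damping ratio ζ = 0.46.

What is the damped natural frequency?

ωd = ωn√(1 - ζ²) = 20√(1 - 0.46²) = 17.76 rad/s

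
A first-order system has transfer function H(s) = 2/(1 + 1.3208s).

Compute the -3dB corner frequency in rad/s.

Corner frequency = 1/τ = 1/1.3208 = 0.757 rad/s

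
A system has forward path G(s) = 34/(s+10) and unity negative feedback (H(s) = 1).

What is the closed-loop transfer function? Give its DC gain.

T(s) = G/(1+GH) = [34/(s+10)] / [1 + 34/(s+10)] = 34/(s+10+34) = 34/(s+44). DC gain = 34/44 = 0.7727.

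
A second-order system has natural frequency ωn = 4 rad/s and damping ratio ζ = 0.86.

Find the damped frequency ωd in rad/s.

ωd = ωn√(1 - ζ²) = 4√(1 - 0.86²) = 2.04 rad/s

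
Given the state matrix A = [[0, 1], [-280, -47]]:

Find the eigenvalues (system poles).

det(A - λI) = λ² - (-47)λ + 280 = (λ - (-40))(λ - (-7)). Eigenvalues: -40, -7.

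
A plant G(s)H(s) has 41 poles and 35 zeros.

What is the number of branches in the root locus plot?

Root locus has n branches where n = number of poles = 41.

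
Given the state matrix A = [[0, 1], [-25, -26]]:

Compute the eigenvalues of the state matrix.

det(A - λI) = λ² - (-26)λ + 25 = (λ - (-25))(λ - (-1)). Eigenvalues: -25, -1.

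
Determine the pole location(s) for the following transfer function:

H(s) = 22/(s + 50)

Pole is where denominator = 0: s + 50 = 0, so s = -50.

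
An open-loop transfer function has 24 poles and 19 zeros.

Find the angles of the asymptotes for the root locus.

n - m = 24 - 19 = 5. Angles: θk = (2k + 1)·180°/5 = 36°, 108°, 180°, 252°, 324°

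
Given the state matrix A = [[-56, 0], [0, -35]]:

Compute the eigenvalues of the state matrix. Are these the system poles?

For diagonal matrix, eigenvalues are diagonal entries: λ₁ = -56, λ₂ = -35. Eigenvalues of A = system poles.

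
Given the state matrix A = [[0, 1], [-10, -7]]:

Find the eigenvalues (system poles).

det(A - λI) = λ² - (-7)λ + 10 = (λ - (-2))(λ - (-5)). Eigenvalues: -2, -5.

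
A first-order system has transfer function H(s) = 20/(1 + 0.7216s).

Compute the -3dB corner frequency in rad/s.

Corner frequency = 1/τ = 1/0.7216 = 1.386 rad/s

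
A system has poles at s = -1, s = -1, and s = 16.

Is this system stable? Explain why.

Pole(s) at s = 16 are not in the left half-plane. System is unstable.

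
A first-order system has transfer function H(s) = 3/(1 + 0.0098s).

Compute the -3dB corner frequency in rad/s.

Corner frequency = 1/τ = 1/0.0098 = 102.041 rad/s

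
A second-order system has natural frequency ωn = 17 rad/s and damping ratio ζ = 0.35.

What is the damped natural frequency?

ωd = ωn√(1 - ζ²) = 17√(1 - 0.35²) = 15.92 rad/s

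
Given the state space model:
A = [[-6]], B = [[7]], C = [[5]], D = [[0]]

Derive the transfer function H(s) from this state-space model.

(sI - A)⁻¹ = 1/(s + 6). H(s) = 5 × 7/(s + 6) + 0 = 35/(s + 6).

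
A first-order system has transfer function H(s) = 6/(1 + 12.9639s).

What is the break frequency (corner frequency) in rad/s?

Corner frequency = 1/τ = 1/12.9639 = 0.077 rad/s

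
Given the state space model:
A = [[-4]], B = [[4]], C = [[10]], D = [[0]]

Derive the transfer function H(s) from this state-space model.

(sI - A)⁻¹ = 1/(s + 4). H(s) = 10 × 4/(s + 4) + 0 = 40/(s + 4).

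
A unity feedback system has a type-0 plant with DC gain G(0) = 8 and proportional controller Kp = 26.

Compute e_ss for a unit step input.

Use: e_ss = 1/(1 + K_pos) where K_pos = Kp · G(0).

K_pos = Kp · G(0) = 26 × 8 = 208. e_ss = 1/(1 + 208) = 0.0048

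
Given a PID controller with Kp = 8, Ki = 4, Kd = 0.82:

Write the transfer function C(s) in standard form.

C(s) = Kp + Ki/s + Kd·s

Substituting values: C(s) = 8 + 4/s + 0.82s = (0.82s² + 8s + 4)/s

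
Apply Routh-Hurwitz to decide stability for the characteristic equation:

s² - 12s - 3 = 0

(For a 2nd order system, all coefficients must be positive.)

Coefficients: 1, -12, -3. b=-12, c=-3 not positive, so system is unstable.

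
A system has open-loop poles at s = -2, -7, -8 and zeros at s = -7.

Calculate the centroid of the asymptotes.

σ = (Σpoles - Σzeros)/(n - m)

σ = (Σpoles - Σzeros)/(n - m) = (-17 - (-7))/(3 - 1) = -10/2 = -5.0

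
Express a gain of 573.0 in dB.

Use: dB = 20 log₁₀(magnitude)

dB = 20 log₁₀(573.0) = 55.2 dB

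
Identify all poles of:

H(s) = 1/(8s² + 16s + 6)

Discriminant = 16² - 4×8×6 = 256 - 192 = 64 > 0, so two distinct real poles. Using quadratic formula: s = (-16 ± √64)/(2×8) = (-16 ± √64)/16, with √64 = 8. s₁ = -8/16 = -0.5, s₂ = -24/16 = -1.5. Poles: s₁ = -0.5, s₂ = -1.5.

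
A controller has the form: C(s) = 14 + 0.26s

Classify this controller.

This is a Proportional-Derivative (PD) controller.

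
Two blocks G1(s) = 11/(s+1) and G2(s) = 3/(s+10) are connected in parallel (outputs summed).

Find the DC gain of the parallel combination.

Parallel: G_eq = G1 + G2. DC gain = G1(0) + G2(0) = 11/1 + 3/10 = 11 + 0.3 = 11.3.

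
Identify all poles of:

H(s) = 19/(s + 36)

Pole is where denominator = 0: s + 36 = 0, so s = -36.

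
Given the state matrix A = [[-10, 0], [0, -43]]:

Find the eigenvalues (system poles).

For diagonal matrix, eigenvalues are diagonal entries: λ₁ = -10, λ₂ = -43.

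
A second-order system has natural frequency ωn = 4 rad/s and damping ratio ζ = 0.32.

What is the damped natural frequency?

ωd = ωn√(1 - ζ²) = 4√(1 - 0.32²) = 3.79 rad/s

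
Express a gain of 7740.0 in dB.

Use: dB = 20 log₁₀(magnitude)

dB = 20 log₁₀(7740.0) = 77.8 dB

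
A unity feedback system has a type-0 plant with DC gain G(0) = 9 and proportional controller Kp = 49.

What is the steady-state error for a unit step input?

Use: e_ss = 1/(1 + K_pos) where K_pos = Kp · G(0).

K_pos = Kp · G(0) = 49 × 9 = 441. e_ss = 1/(1 + 441) = 0.0023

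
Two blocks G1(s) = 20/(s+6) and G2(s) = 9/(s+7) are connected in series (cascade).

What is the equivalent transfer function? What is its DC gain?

Series: multiply transfer functions. G_eq = 20/(s+6) × 9/(s+7) = 180/((s+6)(s+7)). DC gain = 180/(6×7) = 4.2857.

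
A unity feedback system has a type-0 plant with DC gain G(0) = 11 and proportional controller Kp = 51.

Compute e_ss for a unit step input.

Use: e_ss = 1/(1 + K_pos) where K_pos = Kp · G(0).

K_pos = Kp · G(0) = 51 × 11 = 561. e_ss = 1/(1 + 561) = 0.0018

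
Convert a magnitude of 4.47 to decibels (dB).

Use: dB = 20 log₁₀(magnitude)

dB = 20 log₁₀(4.47) = 13.0 dB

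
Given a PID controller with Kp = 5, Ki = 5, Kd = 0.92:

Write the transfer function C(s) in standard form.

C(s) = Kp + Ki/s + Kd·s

Substituting values: C(s) = 5 + 5/s + 0.92s = (0.92s² + 5s + 5)/s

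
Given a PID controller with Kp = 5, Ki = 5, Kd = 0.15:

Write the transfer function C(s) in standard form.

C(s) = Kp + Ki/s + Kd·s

Substituting values: C(s) = 5 + 5/s + 0.15s = (0.15s² + 5s + 5)/s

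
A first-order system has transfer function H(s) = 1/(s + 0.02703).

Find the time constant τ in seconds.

For H(s) = 1/(s + 1/τ), the pole is at -1/τ = -0.02703, so τ = 1/0.02703 = 37 s.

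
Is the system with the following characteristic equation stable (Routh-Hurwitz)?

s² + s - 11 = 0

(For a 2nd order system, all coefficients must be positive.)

Coefficients: 1, 1, -11. c=-11 not positive, so system is unstable.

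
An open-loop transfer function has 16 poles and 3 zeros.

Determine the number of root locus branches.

Root locus has n branches where n = number of poles = 16.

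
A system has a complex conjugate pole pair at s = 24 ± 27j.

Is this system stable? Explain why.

Real part of poles is 24 (> 0, right half-plane). Unstable.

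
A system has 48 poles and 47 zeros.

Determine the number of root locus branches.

Root locus has n branches where n = number of poles = 48.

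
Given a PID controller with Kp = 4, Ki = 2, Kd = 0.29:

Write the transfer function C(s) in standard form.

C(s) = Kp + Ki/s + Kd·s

Substituting values: C(s) = 4 + 2/s + 0.29s = (0.29s² + 4s + 2)/s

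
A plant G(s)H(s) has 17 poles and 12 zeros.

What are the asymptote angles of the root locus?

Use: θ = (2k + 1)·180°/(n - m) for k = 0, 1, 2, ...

n - m = 17 - 12 = 5. Angles: θk = (2k + 1)·180°/5 = 36°, 108°, 180°, 252°, 324°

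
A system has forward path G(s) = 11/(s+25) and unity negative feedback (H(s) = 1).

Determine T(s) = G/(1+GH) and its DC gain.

T(s) = G/(1+GH) = [11/(s+25)] / [1 + 11/(s+25)] = 11/(s+25+11) = 11/(s+36). DC gain = 11/36 = 0.3056.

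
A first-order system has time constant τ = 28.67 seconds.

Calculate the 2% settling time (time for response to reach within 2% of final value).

For first-order system, 2% settling time ≈ 4τ = 4 × 28.67 = 114.68 s.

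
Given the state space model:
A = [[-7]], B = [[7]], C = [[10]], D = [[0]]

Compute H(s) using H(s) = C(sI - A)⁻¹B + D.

(sI - A)⁻¹ = 1/(s + 7). H(s) = 10 × 7/(s + 7) + 0 = 70/(s + 7).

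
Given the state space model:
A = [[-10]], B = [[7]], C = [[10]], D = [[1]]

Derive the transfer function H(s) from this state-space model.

(sI - A)⁻¹ = 1/(s + 10). H(s) = 10×7/(s + 10) + 1 = (s + 80)/(s + 10).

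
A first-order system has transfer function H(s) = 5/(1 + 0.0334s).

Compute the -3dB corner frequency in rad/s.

Corner frequency = 1/τ = 1/0.0334 = 29.94 rad/s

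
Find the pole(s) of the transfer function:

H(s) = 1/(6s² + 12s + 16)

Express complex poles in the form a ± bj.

Discriminant = 12² - 4×6×16 = 144 - 384 = -240 < 0, so the poles are a complex conjugate pair s = (-12 ± j√240)/(2×6). Real part = -12/(2×6) = -12/12 = -1; imaginary part = ±√240/(2×6) ≈ 1.2910. Poles: s = -1 ± 1.2910j.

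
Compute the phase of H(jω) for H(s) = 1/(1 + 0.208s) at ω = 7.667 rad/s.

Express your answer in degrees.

Phase = -arctan(ωτ) = -arctan(7.667 × 0.208) = -57.9°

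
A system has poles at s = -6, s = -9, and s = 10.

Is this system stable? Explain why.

Pole(s) at s = 10 are not in the left half-plane. System is unstable.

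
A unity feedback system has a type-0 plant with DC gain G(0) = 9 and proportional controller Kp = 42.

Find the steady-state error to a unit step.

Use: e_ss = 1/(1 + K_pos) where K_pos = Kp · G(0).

K_pos = Kp · G(0) = 42 × 9 = 378. e_ss = 1/(1 + 378) = 0.0026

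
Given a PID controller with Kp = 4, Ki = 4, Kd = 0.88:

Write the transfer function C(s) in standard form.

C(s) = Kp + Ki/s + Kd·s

Substituting values: C(s) = 4 + 4/s + 0.88s = (0.88s² + 4s + 4)/s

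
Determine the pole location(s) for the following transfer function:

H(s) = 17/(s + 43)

Pole is where denominator = 0: s + 43 = 0, so s = -43.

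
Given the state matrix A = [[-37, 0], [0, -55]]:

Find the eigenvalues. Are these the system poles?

For diagonal matrix, eigenvalues are diagonal entries: λ₁ = -37, λ₂ = -55. Eigenvalues of A = system poles.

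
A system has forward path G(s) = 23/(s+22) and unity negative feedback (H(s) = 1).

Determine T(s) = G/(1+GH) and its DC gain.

T(s) = G/(1+GH) = [23/(s+22)] / [1 + 23/(s+22)] = 23/(s+22+23) = 23/(s+45). DC gain = 23/45 = 0.5111.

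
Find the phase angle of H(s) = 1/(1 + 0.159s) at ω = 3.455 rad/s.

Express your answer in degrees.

Phase = -arctan(ωτ) = -arctan(3.455 × 0.159) = -28.8°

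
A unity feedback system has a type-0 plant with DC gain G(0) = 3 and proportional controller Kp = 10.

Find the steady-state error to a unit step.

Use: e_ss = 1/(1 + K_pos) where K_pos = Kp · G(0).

K_pos = Kp · G(0) = 10 × 3 = 30. e_ss = 1/(1 + 30) = 0.0323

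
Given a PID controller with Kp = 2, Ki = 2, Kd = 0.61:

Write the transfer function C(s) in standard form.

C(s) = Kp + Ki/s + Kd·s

Substituting values: C(s) = 2 + 2/s + 0.61s = (0.61s² + 2s + 2)/s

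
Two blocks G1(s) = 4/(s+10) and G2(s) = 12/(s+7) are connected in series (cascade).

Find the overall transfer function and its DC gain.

Series: multiply transfer functions. G_eq = 4/(s+10) × 12/(s+7) = 48/((s+10)(s+7)). DC gain = 48/(10×7) = 0.6857.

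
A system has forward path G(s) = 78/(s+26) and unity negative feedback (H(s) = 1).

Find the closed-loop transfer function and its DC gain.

T(s) = G/(1+GH) = [78/(s+26)] / [1 + 78/(s+26)] = 78/(s+26+78) = 78/(s+104). DC gain = 78/104 = 0.75.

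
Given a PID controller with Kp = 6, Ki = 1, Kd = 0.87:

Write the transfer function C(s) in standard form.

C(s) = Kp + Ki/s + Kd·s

Substituting values: C(s) = 6 + 1/s + 0.87s = (0.87s² + 6s + 1)/s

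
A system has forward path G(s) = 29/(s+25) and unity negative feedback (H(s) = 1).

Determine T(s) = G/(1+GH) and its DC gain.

T(s) = G/(1+GH) = [29/(s+25)] / [1 + 29/(s+25)] = 29/(s+25+29) = 29/(s+54). DC gain = 29/54 = 0.5370.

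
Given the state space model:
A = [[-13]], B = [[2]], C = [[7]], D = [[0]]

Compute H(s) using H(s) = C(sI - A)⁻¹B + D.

(sI - A)⁻¹ = 1/(s + 13). H(s) = 7 × 2/(s + 13) + 0 = 14/(s + 13).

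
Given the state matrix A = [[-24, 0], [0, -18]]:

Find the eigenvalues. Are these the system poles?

For diagonal matrix, eigenvalues are diagonal entries: λ₁ = -24, λ₂ = -18. Eigenvalues of A = system poles.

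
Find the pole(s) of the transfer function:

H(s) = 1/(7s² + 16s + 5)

Discriminant = 16² - 4×7×5 = 256 - 140 = 116 > 0, so two distinct real poles. Using quadratic formula: s = (-16 ± √116)/(2×7) = (-16 ± √116)/14, with √116 ≈ 10.7703. s₁ ≈ -0.3735, s₂ ≈ -1.9122. Poles: s₁ = -0.3735, s₂ = -1.9122.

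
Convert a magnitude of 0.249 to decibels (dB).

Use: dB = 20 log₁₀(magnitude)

dB = 20 log₁₀(0.249) = -12.1 dB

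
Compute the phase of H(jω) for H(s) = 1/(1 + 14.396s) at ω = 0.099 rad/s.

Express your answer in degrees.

Phase = -arctan(ωτ) = -arctan(0.099 × 14.396) = -54.9°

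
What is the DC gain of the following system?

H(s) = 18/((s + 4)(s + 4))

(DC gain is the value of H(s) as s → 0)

DC gain = H(0) = 18/(4 × 4) = 18/16 = 1.125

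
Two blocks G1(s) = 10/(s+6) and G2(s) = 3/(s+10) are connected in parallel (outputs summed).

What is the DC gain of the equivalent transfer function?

Parallel: G_eq = G1 + G2. DC gain = G1(0) + G2(0) = 10/6 + 3/10 = 1.6667 + 0.3 = 1.9667.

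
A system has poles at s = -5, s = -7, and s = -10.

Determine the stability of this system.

All poles are in the left half-plane. System is stable.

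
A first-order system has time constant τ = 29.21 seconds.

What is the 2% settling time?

For first-order system, 2% settling time ≈ 4τ = 4 × 29.21 = 116.84 s.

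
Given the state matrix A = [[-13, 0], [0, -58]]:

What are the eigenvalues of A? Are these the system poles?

For diagonal matrix, eigenvalues are diagonal entries: λ₁ = -13, λ₂ = -58. Eigenvalues of A = system poles.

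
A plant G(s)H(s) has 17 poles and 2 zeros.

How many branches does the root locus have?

Root locus has n branches where n = number of poles = 17.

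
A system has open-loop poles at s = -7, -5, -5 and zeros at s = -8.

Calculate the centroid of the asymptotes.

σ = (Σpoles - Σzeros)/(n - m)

σ = (Σpoles - Σzeros)/(n - m) = (-17 - (-8))/(3 - 1) = -9/2 = -4.5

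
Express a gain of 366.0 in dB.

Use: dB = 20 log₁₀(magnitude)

dB = 20 log₁₀(366.0) = 51.3 dB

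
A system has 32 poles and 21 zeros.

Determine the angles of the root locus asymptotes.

n - m = 32 - 21 = 11. Angles: θk = (2k + 1)·180°/11 = 16.36°, 49.09°, 81.82°, 114.55°, 147.27°, 180°, 212.73°, 245.45°, 278.18°, 310.91°, 343.64°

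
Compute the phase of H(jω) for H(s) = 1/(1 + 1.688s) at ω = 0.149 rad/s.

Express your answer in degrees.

Phase = -arctan(ωτ) = -arctan(0.149 × 1.688) = -14.1°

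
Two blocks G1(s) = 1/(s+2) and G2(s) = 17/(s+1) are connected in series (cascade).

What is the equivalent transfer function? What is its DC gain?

Series: multiply transfer functions. G_eq = 1/(s+2) × 17/(s+1) = 17/((s+2)(s+1)). DC gain = 17/(2×1) = 8.5.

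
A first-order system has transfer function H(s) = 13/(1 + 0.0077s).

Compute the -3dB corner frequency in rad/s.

Corner frequency = 1/τ = 1/0.0077 = 129.87 rad/s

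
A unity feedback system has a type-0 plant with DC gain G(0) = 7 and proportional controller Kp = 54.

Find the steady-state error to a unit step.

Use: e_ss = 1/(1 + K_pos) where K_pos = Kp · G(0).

K_pos = Kp · G(0) = 54 × 7 = 378. e_ss = 1/(1 + 378) = 0.0026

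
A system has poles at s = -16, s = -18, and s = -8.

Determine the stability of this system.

All poles are in the left half-plane. System is stable.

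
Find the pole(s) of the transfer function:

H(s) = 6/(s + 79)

Pole is where denominator = 0: s + 79 = 0, so s = -79.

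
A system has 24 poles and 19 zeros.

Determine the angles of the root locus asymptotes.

n - m = 24 - 19 = 5. Angles: θk = (2k + 1)·180°/5 = 36°, 108°, 180°, 252°, 324°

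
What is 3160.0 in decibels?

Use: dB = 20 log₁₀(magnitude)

dB = 20 log₁₀(3160.0) = 70.0 dB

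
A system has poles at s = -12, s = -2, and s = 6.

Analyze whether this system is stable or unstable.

Pole(s) at s = 6 are not in the left half-plane. System is unstable.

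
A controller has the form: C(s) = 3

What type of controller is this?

This is a Proportional (P) controller.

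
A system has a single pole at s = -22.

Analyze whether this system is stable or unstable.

Pole at s = -22 is in the left half-plane. Stable.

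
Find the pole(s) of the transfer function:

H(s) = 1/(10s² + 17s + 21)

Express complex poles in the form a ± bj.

Discriminant = 17² - 4×10×21 = 289 - 840 = -551 < 0, so the poles are a complex conjugate pair s = (-17 ± j√551)/(2×10). Real part = -17/(2×10) = -17/20 = -0.85; imaginary part = ±√551/(2×10) ≈ 1.1737. Poles: s = -0.85 ± 1.1737j.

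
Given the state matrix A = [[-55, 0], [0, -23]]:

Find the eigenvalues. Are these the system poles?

For diagonal matrix, eigenvalues are diagonal entries: λ₁ = -55, λ₂ = -23. Eigenvalues of A = system poles.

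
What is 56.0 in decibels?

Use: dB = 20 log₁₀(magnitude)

dB = 20 log₁₀(56.0) = 35.0 dB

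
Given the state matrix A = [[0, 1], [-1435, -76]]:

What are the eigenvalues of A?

det(A - λI) = λ² - (-76)λ + 1435 = (λ - (-41))(λ - (-35)). Eigenvalues: -41, -35.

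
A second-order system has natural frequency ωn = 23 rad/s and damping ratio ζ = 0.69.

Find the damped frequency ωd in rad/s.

ωd = ωn√(1 - ζ²) = 23√(1 - 0.69²) = 16.65 rad/s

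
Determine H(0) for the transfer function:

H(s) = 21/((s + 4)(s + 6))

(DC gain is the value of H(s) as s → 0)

DC gain = H(0) = 21/(4 × 6) = 21/24 = 0.875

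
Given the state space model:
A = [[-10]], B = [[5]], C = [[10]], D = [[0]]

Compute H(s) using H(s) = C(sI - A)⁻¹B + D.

(sI - A)⁻¹ = 1/(s + 10). H(s) = 10 × 5/(s + 10) + 0 = 50/(s + 10).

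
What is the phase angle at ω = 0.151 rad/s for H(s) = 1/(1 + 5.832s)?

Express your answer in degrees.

Phase = -arctan(ωτ) = -arctan(0.151 × 5.832) = -41.4°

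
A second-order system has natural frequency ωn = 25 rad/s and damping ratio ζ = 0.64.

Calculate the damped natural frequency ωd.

ωd = ωn√(1 - ζ²) = 25√(1 - 0.64²) = 19.21 rad/s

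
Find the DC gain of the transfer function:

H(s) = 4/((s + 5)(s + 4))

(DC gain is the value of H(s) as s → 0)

DC gain = H(0) = 4/(5 × 4) = 4/20 = 0.2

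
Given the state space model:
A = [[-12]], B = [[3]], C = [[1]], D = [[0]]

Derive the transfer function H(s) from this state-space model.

(sI - A)⁻¹ = 1/(s + 12). H(s) = 1 × 3/(s + 12) + 0 = 3/(s + 12).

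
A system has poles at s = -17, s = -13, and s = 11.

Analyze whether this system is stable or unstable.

Pole(s) at s = 11 are not in the left half-plane. System is unstable.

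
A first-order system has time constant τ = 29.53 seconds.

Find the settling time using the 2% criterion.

For first-order system, 2% settling time ≈ 4τ = 4 × 29.53 = 118.12 s.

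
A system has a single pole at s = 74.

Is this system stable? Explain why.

Pole at s = 74 is in the right half-plane. Unstable.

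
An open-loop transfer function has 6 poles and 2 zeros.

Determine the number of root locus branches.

Root locus has n branches where n = number of poles = 6.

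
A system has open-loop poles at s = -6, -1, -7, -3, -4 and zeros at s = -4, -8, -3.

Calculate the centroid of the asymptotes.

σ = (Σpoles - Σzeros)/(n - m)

σ = (Σpoles - Σzeros)/(n - m) = (-21 - (-15))/(5 - 3) = -6/2 = -3.0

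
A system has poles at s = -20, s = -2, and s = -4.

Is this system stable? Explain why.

All poles are in the left half-plane. System is stable.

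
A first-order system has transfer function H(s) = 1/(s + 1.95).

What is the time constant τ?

For H(s) = 1/(s + 1/τ), the pole is at -1/τ = -1.95, so τ = 1/1.95 = 0.5128 s.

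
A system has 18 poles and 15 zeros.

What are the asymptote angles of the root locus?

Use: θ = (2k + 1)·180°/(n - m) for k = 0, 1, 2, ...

n - m = 18 - 15 = 3. Angles: θk = (2k + 1)·180°/3 = 60°, 180°, 300°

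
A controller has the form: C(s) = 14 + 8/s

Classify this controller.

This is a Proportional-Integral (PI) controller.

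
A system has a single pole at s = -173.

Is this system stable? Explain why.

Pole at s = -173 is in the left half-plane. Stable.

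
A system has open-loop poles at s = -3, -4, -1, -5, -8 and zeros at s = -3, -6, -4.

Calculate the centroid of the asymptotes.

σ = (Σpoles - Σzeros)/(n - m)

σ = (Σpoles - Σzeros)/(n - m) = (-21 - (-13))/(5 - 3) = -8/2 = -4.0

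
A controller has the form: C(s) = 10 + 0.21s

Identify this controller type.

This is a Proportional-Derivative (PD) controller.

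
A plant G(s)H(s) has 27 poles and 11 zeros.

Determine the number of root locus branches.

Root locus has n branches where n = number of poles = 27.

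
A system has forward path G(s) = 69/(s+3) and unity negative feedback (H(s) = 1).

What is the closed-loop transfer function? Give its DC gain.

T(s) = G/(1+GH) = [69/(s+3)] / [1 + 69/(s+3)] = 69/(s+3+69) = 69/(s+72). DC gain = 69/72 = 0.9583.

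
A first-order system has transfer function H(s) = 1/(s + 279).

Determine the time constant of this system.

For H(s) = 1/(s + 1/τ), the pole is at -1/τ = -279, so τ = 1/279 = 0.0036 s.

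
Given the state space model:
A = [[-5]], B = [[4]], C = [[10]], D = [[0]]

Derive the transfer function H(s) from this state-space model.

(sI - A)⁻¹ = 1/(s + 5). H(s) = 10 × 4/(s + 5) + 0 = 40/(s + 5).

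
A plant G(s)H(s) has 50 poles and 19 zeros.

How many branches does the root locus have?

Root locus has n branches where n = number of poles = 50.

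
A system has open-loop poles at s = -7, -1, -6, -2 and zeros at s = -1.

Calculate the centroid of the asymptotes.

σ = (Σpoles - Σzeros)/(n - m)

σ = (Σpoles - Σzeros)/(n - m) = (-16 - (-1))/(4 - 1) = -15/3 = -5.0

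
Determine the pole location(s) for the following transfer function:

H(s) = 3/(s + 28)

Pole is where denominator = 0: s + 28 = 0, so s = -28.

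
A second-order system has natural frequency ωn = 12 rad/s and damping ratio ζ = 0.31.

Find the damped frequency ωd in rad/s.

ωd = ωn√(1 - ζ²) = 12√(1 - 0.31²) = 11.41 rad/s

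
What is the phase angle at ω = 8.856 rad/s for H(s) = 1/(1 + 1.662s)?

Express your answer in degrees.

Phase = -arctan(ωτ) = -arctan(8.856 × 1.662) = -86.1°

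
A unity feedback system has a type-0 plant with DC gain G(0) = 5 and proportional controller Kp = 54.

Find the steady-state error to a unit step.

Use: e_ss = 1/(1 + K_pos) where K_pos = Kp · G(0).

K_pos = Kp · G(0) = 54 × 5 = 270. e_ss = 1/(1 + 270) = 0.0037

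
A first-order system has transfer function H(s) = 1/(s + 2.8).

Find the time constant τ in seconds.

For H(s) = 1/(s + 1/τ), the pole is at -1/τ = -2.8, so τ = 1/2.8 = 0.3571 s.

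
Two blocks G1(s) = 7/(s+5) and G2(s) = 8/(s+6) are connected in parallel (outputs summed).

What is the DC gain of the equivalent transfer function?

Parallel: G_eq = G1 + G2. DC gain = G1(0) + G2(0) = 7/5 + 8/6 = 1.4 + 1.3333 = 2.7333.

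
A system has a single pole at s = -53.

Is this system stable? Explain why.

Pole at s = -53 is in the left half-plane. Stable.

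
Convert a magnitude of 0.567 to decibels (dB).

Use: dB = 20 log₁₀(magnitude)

dB = 20 log₁₀(0.567) = -4.9 dB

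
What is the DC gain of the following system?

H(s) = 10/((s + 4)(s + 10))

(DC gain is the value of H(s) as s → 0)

DC gain = H(0) = 10/(4 × 10) = 10/40 = 0.25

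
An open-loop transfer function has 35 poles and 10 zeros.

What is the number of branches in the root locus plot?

Root locus has n branches where n = number of poles = 35.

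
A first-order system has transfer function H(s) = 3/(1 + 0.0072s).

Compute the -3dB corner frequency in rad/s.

Corner frequency = 1/τ = 1/0.0072 = 138.889 rad/s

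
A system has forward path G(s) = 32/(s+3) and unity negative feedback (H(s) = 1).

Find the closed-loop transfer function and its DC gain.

T(s) = G/(1+GH) = [32/(s+3)] / [1 + 32/(s+3)] = 32/(s+3+32) = 32/(s+35). DC gain = 32/35 = 0.9143.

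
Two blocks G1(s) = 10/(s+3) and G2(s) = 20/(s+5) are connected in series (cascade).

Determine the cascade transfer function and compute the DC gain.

Series: multiply transfer functions. G_eq = 10/(s+3) × 20/(s+5) = 200/((s+3)(s+5)). DC gain = 200/(3×5) = 13.3333.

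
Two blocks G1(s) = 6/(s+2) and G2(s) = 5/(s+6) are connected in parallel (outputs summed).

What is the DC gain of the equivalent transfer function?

Parallel: G_eq = G1 + G2. DC gain = G1(0) + G2(0) = 6/2 + 5/6 = 3 + 0.8333 = 3.8333.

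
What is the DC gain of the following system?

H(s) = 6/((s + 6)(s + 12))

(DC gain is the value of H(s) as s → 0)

DC gain = H(0) = 6/(6 × 12) = 6/72 = 0.0833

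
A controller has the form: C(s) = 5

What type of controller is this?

This is a Proportional (P) controller.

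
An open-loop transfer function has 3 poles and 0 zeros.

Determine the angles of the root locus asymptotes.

n - m = 3 - 0 = 3. Angles: θk = (2k + 1)·180°/3 = 60°, 180°, 300°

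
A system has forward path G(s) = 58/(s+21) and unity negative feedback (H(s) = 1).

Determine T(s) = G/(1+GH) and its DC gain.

T(s) = G/(1+GH) = [58/(s+21)] / [1 + 58/(s+21)] = 58/(s+21+58) = 58/(s+79). DC gain = 58/79 = 0.7342.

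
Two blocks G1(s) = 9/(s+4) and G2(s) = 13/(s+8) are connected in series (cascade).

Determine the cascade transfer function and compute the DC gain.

Series: multiply transfer functions. G_eq = 9/(s+4) × 13/(s+8) = 117/((s+4)(s+8)). DC gain = 117/(4×8) = 3.65625.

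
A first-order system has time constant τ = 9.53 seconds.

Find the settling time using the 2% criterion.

For first-order system, 2% settling time ≈ 4τ = 4 × 9.53 = 38.12 s.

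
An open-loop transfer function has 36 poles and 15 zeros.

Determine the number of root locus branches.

Root locus has n branches where n = number of poles = 36.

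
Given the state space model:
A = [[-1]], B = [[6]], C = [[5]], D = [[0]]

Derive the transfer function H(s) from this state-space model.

(sI - A)⁻¹ = 1/(s + 1). H(s) = 5 × 6/(s + 1) + 0 = 30/(s + 1).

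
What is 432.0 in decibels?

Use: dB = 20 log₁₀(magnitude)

dB = 20 log₁₀(432.0) = 52.7 dB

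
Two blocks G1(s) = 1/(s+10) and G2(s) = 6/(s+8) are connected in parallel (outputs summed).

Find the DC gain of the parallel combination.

Parallel: G_eq = G1 + G2. DC gain = G1(0) + G2(0) = 1/10 + 6/8 = 0.1 + 0.75 = 0.85.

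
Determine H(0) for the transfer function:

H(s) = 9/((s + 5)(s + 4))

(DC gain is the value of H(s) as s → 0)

DC gain = H(0) = 9/(5 × 4) = 9/20 = 0.45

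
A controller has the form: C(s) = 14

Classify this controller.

This is a Proportional (P) controller.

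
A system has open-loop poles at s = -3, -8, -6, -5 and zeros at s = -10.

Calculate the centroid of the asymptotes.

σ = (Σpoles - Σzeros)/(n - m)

σ = (Σpoles - Σzeros)/(n - m) = (-22 - (-10))/(4 - 1) = -12/3 = -4.0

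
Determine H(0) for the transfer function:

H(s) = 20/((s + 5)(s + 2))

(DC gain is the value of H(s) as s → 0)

DC gain = H(0) = 20/(5 × 2) = 20/10 = 2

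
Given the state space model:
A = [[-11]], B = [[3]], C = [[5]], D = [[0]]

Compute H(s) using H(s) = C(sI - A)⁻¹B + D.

(sI - A)⁻¹ = 1/(s + 11). H(s) = 5 × 3/(s + 11) + 0 = 15/(s + 11).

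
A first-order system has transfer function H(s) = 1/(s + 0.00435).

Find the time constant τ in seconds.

For H(s) = 1/(s + 1/τ), the pole is at -1/τ = -0.00435, so τ = 1/0.00435 = 229.9 s.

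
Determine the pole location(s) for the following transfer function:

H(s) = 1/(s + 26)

Pole is where denominator = 0: s + 26 = 0, so s = -26.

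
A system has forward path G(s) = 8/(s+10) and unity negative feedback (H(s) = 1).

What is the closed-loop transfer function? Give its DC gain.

T(s) = G/(1+GH) = [8/(s+10)] / [1 + 8/(s+10)] = 8/(s+10+8) = 8/(s+18). DC gain = 8/18 = 0.4444.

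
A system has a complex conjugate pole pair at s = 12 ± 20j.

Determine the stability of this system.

Real part of poles is 12 (> 0, right half-plane). Unstable.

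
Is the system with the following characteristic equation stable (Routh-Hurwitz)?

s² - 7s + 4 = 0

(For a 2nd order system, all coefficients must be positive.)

Coefficients: 1, -7, 4. b=-7 not positive, so system is unstable.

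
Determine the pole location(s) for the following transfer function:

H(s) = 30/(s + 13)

Pole is where denominator = 0: s + 13 = 0, so s = -13.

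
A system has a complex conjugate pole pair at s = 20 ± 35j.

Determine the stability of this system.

Real part of poles is 20 (> 0, right half-plane). Unstable.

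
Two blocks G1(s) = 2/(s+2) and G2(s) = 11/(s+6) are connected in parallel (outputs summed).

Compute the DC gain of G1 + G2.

Parallel: G_eq = G1 + G2. DC gain = G1(0) + G2(0) = 2/2 + 11/6 = 1 + 1.8333 = 2.8333.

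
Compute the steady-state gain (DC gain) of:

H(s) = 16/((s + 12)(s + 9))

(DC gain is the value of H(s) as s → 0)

DC gain = H(0) = 16/(12 × 9) = 16/108 = 0.1481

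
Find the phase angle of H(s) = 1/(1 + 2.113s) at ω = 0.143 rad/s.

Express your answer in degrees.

Phase = -arctan(ωτ) = -arctan(0.143 × 2.113) = -16.8°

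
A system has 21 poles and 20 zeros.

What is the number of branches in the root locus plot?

Root locus has n branches where n = number of poles = 21.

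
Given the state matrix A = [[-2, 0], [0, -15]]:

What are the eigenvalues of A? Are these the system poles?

For diagonal matrix, eigenvalues are diagonal entries: λ₁ = -2, λ₂ = -15. Eigenvalues of A = system poles.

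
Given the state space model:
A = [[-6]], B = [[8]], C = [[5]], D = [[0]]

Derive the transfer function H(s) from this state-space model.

(sI - A)⁻¹ = 1/(s + 6). H(s) = 5 × 8/(s + 6) + 0 = 40/(s + 6).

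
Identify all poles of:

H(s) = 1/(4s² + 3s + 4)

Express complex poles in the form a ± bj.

Discriminant = 3² - 4×4×4 = 9 - 64 = -55 < 0, so the poles are a complex conjugate pair s = (-3 ± j√55)/(2×4). Real part = -3/(2×4) = -3/8 = -0.375; imaginary part = ±√55/(2×4) ≈ 0.9270. Poles: s = -0.375 ± 0.9270j.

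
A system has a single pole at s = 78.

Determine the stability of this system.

Pole at s = 78 is in the right half-plane. Unstable.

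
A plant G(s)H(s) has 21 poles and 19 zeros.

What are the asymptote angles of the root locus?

n - m = 21 - 19 = 2. Angles: θk = (2k + 1)·180°/2 = 90°, 270°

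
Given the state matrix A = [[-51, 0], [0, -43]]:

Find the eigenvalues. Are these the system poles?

For diagonal matrix, eigenvalues are diagonal entries: λ₁ = -51, λ₂ = -43. Eigenvalues of A = system poles.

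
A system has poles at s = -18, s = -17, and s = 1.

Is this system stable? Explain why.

Pole(s) at s = 1 are not in the left half-plane. System is unstable.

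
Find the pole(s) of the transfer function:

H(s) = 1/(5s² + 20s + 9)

Discriminant = 20² - 4×5×9 = 400 - 180 = 220 > 0, so two distinct real poles. Using quadratic formula: s = (-20 ± √220)/(2×5) = (-20 ± √220)/10, with √220 ≈ 14.8324. s₁ ≈ -0.5168, s₂ ≈ -3.4832. Poles: s₁ = -0.5168, s₂ = -3.4832.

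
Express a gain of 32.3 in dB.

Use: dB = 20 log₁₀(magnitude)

dB = 20 log₁₀(32.3) = 30.2 dB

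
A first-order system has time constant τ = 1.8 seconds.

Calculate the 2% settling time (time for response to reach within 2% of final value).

For first-order system, 2% settling time ≈ 4τ = 4 × 1.8 = 7.2 s.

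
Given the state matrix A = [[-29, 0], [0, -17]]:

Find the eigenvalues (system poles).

For diagonal matrix, eigenvalues are diagonal entries: λ₁ = -29, λ₂ = -17.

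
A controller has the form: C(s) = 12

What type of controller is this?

This is a Proportional (P) controller.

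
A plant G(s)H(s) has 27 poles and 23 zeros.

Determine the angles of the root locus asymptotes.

n - m = 27 - 23 = 4. Angles: θk = (2k + 1)·180°/4 = 45°, 135°, 225°, 315°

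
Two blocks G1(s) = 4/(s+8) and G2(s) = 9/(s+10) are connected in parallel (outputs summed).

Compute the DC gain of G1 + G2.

Parallel: G_eq = G1 + G2. DC gain = G1(0) + G2(0) = 4/8 + 9/10 = 0.5 + 0.9 = 1.4.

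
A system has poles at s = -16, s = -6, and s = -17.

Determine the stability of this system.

All poles are in the left half-plane. System is stable.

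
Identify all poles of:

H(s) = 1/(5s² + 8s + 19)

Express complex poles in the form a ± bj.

Discriminant = 8² - 4×5×19 = 64 - 380 = -316 < 0, so the poles are a complex conjugate pair s = (-8 ± j√316)/(2×5). Real part = -8/(2×5) = -8/10 = -0.8; imaginary part = ±√316/(2×5) ≈ 1.7776. Poles: s = -0.8 ± 1.7776j.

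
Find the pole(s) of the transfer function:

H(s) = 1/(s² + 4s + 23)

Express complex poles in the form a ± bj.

Discriminant = 4² - 4×1×23 = 16 - 92 = -76 < 0, so the poles are a complex conjugate pair s = (-4 ± j√76)/(2×1). Real part = -4/(2×1) = -4/2 = -2; imaginary part = ±√76/(2×1) ≈ 4.3589. Poles: s = -2 ± 4.3589j.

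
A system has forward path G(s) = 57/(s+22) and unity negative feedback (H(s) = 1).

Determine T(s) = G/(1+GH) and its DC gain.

T(s) = G/(1+GH) = [57/(s+22)] / [1 + 57/(s+22)] = 57/(s+22+57) = 57/(s+79). DC gain = 57/79 = 0.7215.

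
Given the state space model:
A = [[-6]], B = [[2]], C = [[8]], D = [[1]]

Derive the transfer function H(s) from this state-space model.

(sI - A)⁻¹ = 1/(s + 6). H(s) = 8×2/(s + 6) + 1 = (s + 22)/(s + 6).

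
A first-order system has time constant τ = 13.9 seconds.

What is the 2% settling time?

For first-order system, 2% settling time ≈ 4τ = 4 × 13.9 = 55.6 s.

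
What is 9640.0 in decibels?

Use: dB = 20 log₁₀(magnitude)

dB = 20 log₁₀(9640.0) = 79.7 dB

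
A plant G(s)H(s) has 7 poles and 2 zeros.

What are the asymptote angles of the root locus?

n - m = 7 - 2 = 5. Angles: θk = (2k + 1)·180°/5 = 36°, 108°, 180°, 252°, 324°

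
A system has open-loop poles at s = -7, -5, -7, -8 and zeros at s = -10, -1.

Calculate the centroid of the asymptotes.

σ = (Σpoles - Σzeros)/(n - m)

σ = (Σpoles - Σzeros)/(n - m) = (-27 - (-11))/(4 - 2) = -16/2 = -8.0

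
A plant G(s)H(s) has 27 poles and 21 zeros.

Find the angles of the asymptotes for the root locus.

n - m = 27 - 21 = 6. Angles: θk = (2k + 1)·180°/6 = 30°, 90°, 150°, 210°, 270°, 330°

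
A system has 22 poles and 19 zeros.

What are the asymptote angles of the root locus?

n - m = 22 - 19 = 3. Angles: θk = (2k + 1)·180°/3 = 60°, 180°, 300°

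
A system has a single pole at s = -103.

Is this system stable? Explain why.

Pole at s = -103 is in the left half-plane. Stable.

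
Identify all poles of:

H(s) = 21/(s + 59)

Pole is where denominator = 0: s + 59 = 0, so s = -59.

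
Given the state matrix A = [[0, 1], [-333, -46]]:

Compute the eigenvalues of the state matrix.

det(A - λI) = λ² - (-46)λ + 333 = (λ - (-37))(λ - (-9)). Eigenvalues: -37, -9.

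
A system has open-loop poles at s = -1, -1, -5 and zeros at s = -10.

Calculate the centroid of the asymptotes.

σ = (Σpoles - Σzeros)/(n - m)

σ = (Σpoles - Σzeros)/(n - m) = (-7 - (-10))/(3 - 1) = 3/2 = 1.5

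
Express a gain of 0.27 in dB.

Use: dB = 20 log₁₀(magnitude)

dB = 20 log₁₀(0.27) = -11.4 dB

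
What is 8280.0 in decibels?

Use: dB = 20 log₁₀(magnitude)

dB = 20 log₁₀(8280.0) = 78.4 dB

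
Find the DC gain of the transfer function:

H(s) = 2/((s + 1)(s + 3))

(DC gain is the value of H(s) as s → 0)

DC gain = H(0) = 2/(1 × 3) = 2/3 = 0.6667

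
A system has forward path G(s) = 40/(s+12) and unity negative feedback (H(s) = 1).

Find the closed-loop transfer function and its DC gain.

T(s) = G/(1+GH) = [40/(s+12)] / [1 + 40/(s+12)] = 40/(s+12+40) = 40/(s+52). DC gain = 40/52 = 0.7692.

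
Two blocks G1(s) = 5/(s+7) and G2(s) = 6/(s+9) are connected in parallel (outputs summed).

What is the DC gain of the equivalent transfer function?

Parallel: G_eq = G1 + G2. DC gain = G1(0) + G2(0) = 5/7 + 6/9 = 0.7143 + 0.6667 = 1.3810.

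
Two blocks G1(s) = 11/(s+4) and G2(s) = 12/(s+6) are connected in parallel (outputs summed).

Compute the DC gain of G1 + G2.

Parallel: G_eq = G1 + G2. DC gain = G1(0) + G2(0) = 11/4 + 12/6 = 2.75 + 2 = 4.75.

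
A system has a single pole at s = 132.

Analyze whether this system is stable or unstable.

Pole at s = 132 is in the right half-plane. Unstable.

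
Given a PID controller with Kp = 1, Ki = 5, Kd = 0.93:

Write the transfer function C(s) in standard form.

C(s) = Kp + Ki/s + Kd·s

Substituting values: C(s) = 1 + 5/s + 0.93s = (0.93s² + s + 5)/s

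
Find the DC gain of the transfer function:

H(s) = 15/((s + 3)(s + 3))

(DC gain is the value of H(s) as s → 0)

DC gain = H(0) = 15/(3 × 3) = 15/9 = 1.6667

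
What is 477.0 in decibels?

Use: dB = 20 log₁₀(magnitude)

dB = 20 log₁₀(477.0) = 53.6 dB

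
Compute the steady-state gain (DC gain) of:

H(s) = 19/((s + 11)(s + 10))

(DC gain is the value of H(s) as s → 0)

DC gain = H(0) = 19/(11 × 10) = 19/110 = 0.1727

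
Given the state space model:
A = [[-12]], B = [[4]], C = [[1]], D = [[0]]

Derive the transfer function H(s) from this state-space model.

(sI - A)⁻¹ = 1/(s + 12). H(s) = 1 × 4/(s + 12) + 0 = 4/(s + 12).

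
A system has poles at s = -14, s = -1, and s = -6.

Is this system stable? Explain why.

All poles are in the left half-plane. System is stable.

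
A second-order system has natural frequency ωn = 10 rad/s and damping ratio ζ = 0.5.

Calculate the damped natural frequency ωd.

ωd = ωn√(1 - ζ²) = 10√(1 - 0.5²) = 8.66 rad/s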